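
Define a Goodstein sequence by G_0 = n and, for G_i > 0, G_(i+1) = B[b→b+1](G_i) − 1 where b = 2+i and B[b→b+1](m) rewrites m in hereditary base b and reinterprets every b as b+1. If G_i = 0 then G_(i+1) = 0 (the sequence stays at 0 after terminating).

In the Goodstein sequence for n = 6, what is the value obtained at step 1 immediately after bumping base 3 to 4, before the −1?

258

[0] 6 ≡ 2^2 + 2 (base 2). Lift 3: 30. −1: 29.
[1] 29 ≡ 3^3 + 2 (base 3). Lift 4: 258. −1: 257.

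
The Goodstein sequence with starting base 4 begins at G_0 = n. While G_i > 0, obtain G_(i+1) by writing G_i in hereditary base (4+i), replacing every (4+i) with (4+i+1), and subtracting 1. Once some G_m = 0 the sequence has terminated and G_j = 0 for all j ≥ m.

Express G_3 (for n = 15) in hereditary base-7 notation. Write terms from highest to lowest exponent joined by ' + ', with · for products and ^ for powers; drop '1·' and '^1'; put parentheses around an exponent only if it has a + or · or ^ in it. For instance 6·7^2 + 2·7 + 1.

3·7

G_0 = 15. HB_4(15) = 3·4 + 3. Bump = 18. G_1 = 17.
G_1 = 17. HB_5(17) = 3·5 + 2. Bump = 20. G_2 = 19.
G_2 = 19. HB_6(19) = 3·6 + 1. Bump = 22. G_3 = 21.
G_3 = 21. HB_7(21) = 3·7. Bump = 24. G_4 = 23.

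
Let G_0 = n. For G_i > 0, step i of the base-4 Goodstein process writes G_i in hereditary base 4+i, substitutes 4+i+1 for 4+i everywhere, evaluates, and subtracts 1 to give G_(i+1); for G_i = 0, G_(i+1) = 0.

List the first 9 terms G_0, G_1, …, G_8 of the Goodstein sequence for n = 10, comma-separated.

(0) 10|_4 = 2·4 + 2 ↦ 2·5 + 2|_5 = 12 ⇒ 11
(1) 11|_5 = 2·5 + 1 ↦ 2·6 + 1|_6 = 13 ⇒ 12
(2) 12|_6 = 2·6 ↦ 2·7|_7 = 14 ⇒ 13
(3) 13|_7 = 7 + 6 ↦ 8 + 6|_8 = 14 ⇒ 13
(4) 13|_8 = 8 + 5 ↦ 9 + 5|_9 = 14 ⇒ 13
(5) 13|_9 = 9 + 4 ↦ 10 + 4|_10 = 14 ⇒ 13
(6) 13|_10 = 10 + 3 ↦ 11 + 3|_11 = 14 ⇒ 13
(7) 13|_11 = 11 + 2 ↦ 12 + 2|_12 = 14 ⇒ 13

10, 11, 12, 13, 13, 13, 13, 13, 13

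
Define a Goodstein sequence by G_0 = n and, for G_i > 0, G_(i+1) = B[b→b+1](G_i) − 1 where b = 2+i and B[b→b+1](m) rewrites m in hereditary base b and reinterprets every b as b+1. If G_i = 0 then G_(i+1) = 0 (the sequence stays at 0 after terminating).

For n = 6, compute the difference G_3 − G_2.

6 —HB2→ 2^2 + 2 —bump→ 3^3 + 3 = 30 —(−1)→ 29
29 —HB3→ 3^3 + 2 —bump→ 4^4 + 2 = 258 —(−1)→ 257
257 —HB4→ 4^4 + 1 —bump→ 5^5 + 1 = 3126 —(−1)→ 3125

2868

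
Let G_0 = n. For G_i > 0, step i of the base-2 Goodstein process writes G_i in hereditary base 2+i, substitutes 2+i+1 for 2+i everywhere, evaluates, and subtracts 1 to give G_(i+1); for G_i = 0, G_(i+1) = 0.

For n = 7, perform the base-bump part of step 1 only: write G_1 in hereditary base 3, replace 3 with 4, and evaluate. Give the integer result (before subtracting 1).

[0] 7 ≡ 2^2 + 2 + 1 (base 2). Lift 3: 31. −1: 30.
[1] 30 ≡ 3^3 + 3 (base 3). Lift 4: 260. −1: 259.

260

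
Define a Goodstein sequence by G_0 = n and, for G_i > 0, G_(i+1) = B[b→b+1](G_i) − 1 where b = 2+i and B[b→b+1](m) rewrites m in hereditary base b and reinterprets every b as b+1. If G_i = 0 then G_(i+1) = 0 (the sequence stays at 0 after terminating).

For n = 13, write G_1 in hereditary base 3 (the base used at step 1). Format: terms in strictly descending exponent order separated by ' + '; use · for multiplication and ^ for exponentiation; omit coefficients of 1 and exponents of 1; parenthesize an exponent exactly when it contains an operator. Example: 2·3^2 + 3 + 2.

3^(3 + 1) + 3^3

base 2: 13 = 2^(2 + 1) + 2^2 + 1; at 3: 3^(3 + 1) + 3^3 + 1 = 109; next = 108
base 3: 108 = 3^(3 + 1) + 3^3; at 4: 4^(4 + 1) + 4^4 = 1280; next = 1279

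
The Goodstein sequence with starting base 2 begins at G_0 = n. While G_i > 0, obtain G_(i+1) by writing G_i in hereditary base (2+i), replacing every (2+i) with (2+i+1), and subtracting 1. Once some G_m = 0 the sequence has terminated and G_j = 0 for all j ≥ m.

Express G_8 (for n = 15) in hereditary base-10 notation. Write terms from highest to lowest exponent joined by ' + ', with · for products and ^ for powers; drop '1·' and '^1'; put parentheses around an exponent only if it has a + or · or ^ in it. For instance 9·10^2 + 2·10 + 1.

10^(10 + 1) + 7·10^7 + 7·10^6 + 7·10^5 + 7·10^4 + 7·10^3 + 7·10^2 + 7·10 + 5

base 2: 15 = 2^(2 + 1) + 2^2 + 2 + 1; at 3: 3^(3 + 1) + 3^3 + 3 + 1 = 112; next = 111
base 3: 111 = 3^(3 + 1) + 3^3 + 3; at 4: 4^(4 + 1) + 4^4 + 4 = 1284; next = 1283
base 4: 1283 = 4^(4 + 1) + 4^4 + 3; at 5: 5^(5 + 1) + 5^5 + 3 = 18753; next = 18752
base 5: 18752 = 5^(5 + 1) + 5^5 + 2; at 6: 6^(6 + 1) + 6^6 + 2 = 326594; next = 326593
base 6: 326593 = 6^(6 + 1) + 6^6 + 1; at 7: 7^(7 + 1) + 7^7 + 1 = 6588345; next = 6588344
base 7: 6588344 = 7^(7 + 1) + 7^7; at 8: 8^(8 + 1) + 8^8 = 150994944; next = 150994943
base 8: 150994943 = 8^(8 + 1) + 7·8^7 + 7·8^6 + 7·8^5 + 7·8^4 + 7·8^3 + 7·8^2 + 7·8 + 7; at 9: 9^(9 + 1) + 7·9^7 + 7·9^6 + 7·9^5 + 7·9^4 + 7·9^3 + 7·9^2 + 7·9 + 7 = 3524450281; next = 3524450280
base 9: 3524450280 = 9^(9 + 1) + 7·9^7 + 7·9^6 + 7·9^5 + 7·9^4 + 7·9^3 + 7·9^2 + 7·9 + 6; at 10: 10^(10 + 1) + 7·10^7 + 7·10^6 + 7·10^5 + 7·10^4 + 7·10^3 + 7·10^2 + 7·10 + 6 = 100077777776; next = 100077777775
base 10: 100077777775 = 10^(10 + 1) + 7·10^7 + 7·10^6 + 7·10^5 + 7·10^4 + 7·10^3 + 7·10^2 + 7·10 + 5; at 11: 11^(11 + 1) + 7·11^7 + 7·11^6 + 7·11^5 + 7·11^4 + 7·11^3 + 7·11^2 + 7·11 + 5 = 3138578427935; next = 3138578427934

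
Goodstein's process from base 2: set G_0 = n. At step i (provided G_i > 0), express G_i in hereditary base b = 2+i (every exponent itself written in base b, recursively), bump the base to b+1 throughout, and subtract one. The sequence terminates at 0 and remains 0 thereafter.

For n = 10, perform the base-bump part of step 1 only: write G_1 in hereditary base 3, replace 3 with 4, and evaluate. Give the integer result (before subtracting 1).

1026

i=0: 10 = 2^(2 + 1) + 2 (b=2); 2→3: 3^(3 + 1) + 3 = 84; 84−1 = 83
i=1: 83 = 3^(3 + 1) + 2 (b=3); 3→4: 4^(4 + 1) + 2 = 1026; 1026−1 = 1025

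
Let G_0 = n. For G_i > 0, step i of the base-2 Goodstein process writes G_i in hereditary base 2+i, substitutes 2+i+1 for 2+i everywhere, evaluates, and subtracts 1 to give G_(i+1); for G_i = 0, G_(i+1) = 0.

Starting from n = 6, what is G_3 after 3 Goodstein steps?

[0] 6 ≡ 2^2 + 2 (base 2). Lift 3: 30. −1: 29.
[1] 29 ≡ 3^3 + 2 (base 3). Lift 4: 258. −1: 257.
[2] 257 ≡ 4^4 + 1 (base 4). Lift 5: 3126. −1: 3125.
[3] 3125 ≡ 5^5 (base 5). Lift 6: 46656. −1: 46655.

3125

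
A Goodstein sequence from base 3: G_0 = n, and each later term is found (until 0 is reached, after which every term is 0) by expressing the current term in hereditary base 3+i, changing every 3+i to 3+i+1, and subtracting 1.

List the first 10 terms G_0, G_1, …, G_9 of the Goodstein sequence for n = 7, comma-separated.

7, 8, 9, 9, 9, 9, 9, 9, 8, 7

base 3: 7 = 2·3 + 1; at 4: 2·4 + 1 = 9; next = 8
base 4: 8 = 2·4; at 5: 2·5 = 10; next = 9
base 5: 9 = 5 + 4; at 6: 6 + 4 = 10; next = 9
base 6: 9 = 6 + 3; at 7: 7 + 3 = 10; next = 9
base 7: 9 = 7 + 2; at 8: 8 + 2 = 10; next = 9
base 8: 9 = 8 + 1; at 9: 9 + 1 = 10; next = 9
base 9: 9 = 9; at 10: 10 = 10; next = 9
base 10: 9 = 9; at 11: 9 = 9; next = 8
base 11: 8 = 8; at 12: 8 = 8; next = 7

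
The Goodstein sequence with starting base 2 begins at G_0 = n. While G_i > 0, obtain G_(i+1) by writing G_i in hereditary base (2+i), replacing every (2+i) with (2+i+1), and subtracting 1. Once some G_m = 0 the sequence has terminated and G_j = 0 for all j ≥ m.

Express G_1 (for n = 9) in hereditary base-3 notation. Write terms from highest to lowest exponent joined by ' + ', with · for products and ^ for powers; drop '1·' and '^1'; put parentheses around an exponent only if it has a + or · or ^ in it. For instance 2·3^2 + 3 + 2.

9 —HB2→ 2^(2 + 1) + 1 —bump→ 3^(3 + 1) + 1 = 82 —(−1)→ 81
81 —HB3→ 3^(3 + 1) —bump→ 4^(4 + 1) = 1024 —(−1)→ 1023

3^(3 + 1)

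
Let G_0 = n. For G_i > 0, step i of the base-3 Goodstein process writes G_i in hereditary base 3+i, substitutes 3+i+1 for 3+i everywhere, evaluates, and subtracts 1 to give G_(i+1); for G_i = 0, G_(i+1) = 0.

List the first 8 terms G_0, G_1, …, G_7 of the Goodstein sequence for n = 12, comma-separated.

12, 19, 27, 37, 49, 63, 69, 75

(0) 12|_3 = 3^2 + 3 ↦ 4^2 + 4|_4 = 20 ⇒ 19
(1) 19|_4 = 4^2 + 3 ↦ 5^2 + 3|_5 = 28 ⇒ 27
(2) 27|_5 = 5^2 + 2 ↦ 6^2 + 2|_6 = 38 ⇒ 37
(3) 37|_6 = 6^2 + 1 ↦ 7^2 + 1|_7 = 50 ⇒ 49
(4) 49|_7 = 7^2 ↦ 8^2|_8 = 64 ⇒ 63
(5) 63|_8 = 7·8 + 7 ↦ 7·9 + 7|_9 = 70 ⇒ 69
(6) 69|_9 = 7·9 + 6 ↦ 7·10 + 6|_10 = 76 ⇒ 75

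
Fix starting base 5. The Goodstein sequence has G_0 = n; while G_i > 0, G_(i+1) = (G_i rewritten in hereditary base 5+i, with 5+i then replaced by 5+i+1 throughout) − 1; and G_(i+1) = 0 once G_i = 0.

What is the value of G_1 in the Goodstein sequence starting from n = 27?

37

[0] 27 ≡ 5^2 + 2 (base 5). Lift 6: 38. −1: 37.
[1] 37 ≡ 6^2 + 1 (base 6). Lift 7: 50. −1: 49.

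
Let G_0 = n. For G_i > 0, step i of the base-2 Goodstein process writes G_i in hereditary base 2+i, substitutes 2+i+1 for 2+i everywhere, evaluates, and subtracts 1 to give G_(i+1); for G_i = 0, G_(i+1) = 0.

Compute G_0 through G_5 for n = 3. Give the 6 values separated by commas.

[0] 3 ≡ 2 + 1 (base 2). Lift 3: 4. −1: 3.
[1] 3 ≡ 3 (base 3). Lift 4: 4. −1: 3.
[2] 3 ≡ 3 (base 4). Lift 5: 3. −1: 2.
[3] 2 ≡ 2 (base 5). Lift 6: 2. −1: 1.
[4] 1 ≡ 1 (base 6). Lift 7: 1. −1: 0.

3, 3, 3, 2, 1, 0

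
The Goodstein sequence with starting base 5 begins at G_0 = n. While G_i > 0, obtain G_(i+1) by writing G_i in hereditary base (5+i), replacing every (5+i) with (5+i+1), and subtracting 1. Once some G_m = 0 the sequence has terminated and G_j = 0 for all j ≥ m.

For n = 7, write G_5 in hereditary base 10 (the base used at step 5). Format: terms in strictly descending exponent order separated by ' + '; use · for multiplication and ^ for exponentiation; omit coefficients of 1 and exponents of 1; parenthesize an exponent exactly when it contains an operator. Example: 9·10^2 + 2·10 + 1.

G_0=7  [base 5] 5 + 2  →[5↦6]→  6 + 2 = 8  −1 ⇒ G_1=7
G_1=7  [base 6] 6 + 1  →[6↦7]→  7 + 1 = 8  −1 ⇒ G_2=7
G_2=7  [base 7] 7  →[7↦8]→  8 = 8  −1 ⇒ G_3=7
G_3=7  [base 8] 7  →[8↦9]→  7 = 7  −1 ⇒ G_4=6
G_4=6  [base 9] 6  →[9↦10]→  6 = 6  −1 ⇒ G_5=5

5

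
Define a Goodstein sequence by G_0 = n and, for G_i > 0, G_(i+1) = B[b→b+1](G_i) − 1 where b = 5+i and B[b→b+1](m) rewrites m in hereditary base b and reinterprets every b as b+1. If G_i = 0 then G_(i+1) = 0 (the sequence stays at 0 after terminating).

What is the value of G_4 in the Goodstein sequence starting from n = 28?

step 0: 28 = 5^2 + 3; sub 6 for 5: 6^2 + 3; = 39; G_1 = 39−1 = 38
step 1: 38 = 6^2 + 2; sub 7 for 6: 7^2 + 2; = 51; G_2 = 51−1 = 50
step 2: 50 = 7^2 + 1; sub 8 for 7: 8^2 + 1; = 65; G_3 = 65−1 = 64
step 3: 64 = 8^2; sub 9 for 8: 9^2; = 81; G_4 = 81−1 = 80
step 4: 80 = 8·9 + 8; sub 10 for 9: 8·10 + 8; = 88; G_5 = 88−1 = 87

80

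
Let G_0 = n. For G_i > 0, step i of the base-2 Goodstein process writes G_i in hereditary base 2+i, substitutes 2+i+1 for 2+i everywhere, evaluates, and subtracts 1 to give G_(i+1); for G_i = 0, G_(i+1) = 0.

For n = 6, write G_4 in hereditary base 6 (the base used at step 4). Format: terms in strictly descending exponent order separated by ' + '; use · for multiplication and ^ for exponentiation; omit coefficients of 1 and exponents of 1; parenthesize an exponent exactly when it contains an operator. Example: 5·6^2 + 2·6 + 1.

6 —HB2→ 2^2 + 2 —bump→ 3^3 + 3 = 30 —(−1)→ 29
29 —HB3→ 3^3 + 2 —bump→ 4^4 + 2 = 258 —(−1)→ 257
257 —HB4→ 4^4 + 1 —bump→ 5^5 + 1 = 3126 —(−1)→ 3125
3125 —HB5→ 5^5 —bump→ 6^6 = 46656 —(−1)→ 46655
46655 —HB6→ 5·6^5 + 5·6^4 + 5·6^3 + 5·6^2 + 5·6 + 5 —bump→ 5·7^5 + 5·7^4 + 5·7^3 + 5·7^2 + 5·7 + 5 = 98040 —(−1)→ 98039

5·6^5 + 5·6^4 + 5·6^3 + 5·6^2 + 5·6 + 5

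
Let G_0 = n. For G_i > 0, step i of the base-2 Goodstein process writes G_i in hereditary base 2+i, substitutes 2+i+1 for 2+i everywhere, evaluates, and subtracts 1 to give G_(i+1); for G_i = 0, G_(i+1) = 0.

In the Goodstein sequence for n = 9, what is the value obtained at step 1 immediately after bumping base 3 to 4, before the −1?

(0) 9|_2 = 2^(2 + 1) + 1 ↦ 3^(3 + 1) + 1|_3 = 82 ⇒ 81
(1) 81|_3 = 3^(3 + 1) ↦ 4^(4 + 1)|_4 = 1024 ⇒ 1023

1024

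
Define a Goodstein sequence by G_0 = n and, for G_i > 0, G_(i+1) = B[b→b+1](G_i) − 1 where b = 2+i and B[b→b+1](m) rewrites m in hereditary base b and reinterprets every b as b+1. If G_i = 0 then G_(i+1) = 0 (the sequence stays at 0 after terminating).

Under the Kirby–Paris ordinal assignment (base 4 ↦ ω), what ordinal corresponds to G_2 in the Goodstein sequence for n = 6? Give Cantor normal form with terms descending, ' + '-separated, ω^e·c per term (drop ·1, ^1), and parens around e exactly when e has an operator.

ω^ω + 1

G_0=6  [base 2] 2^2 + 2  →[2↦3]→  3^3 + 3 = 30  −1 ⇒ G_1=29
G_1=29  [base 3] 3^3 + 2  →[3↦4]→  4^4 + 2 = 258  −1 ⇒ G_2=257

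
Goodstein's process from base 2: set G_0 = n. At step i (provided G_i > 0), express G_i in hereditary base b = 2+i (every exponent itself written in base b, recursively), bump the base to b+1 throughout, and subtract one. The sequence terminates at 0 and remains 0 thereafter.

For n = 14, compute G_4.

step 0: 14 = 2^(2 + 1) + 2^2 + 2; sub 3 for 2: 3^(3 + 1) + 3^3 + 3; = 111; G_1 = 111−1 = 110
step 1: 110 = 3^(3 + 1) + 3^3 + 2; sub 4 for 3: 4^(4 + 1) + 4^4 + 2; = 1282; G_2 = 1282−1 = 1281
step 2: 1281 = 4^(4 + 1) + 4^4 + 1; sub 5 for 4: 5^(5 + 1) + 5^5 + 1; = 18751; G_3 = 18751−1 = 18750
step 3: 18750 = 5^(5 + 1) + 5^5; sub 6 for 5: 6^(6 + 1) + 6^6; = 326592; G_4 = 326592−1 = 326591

326591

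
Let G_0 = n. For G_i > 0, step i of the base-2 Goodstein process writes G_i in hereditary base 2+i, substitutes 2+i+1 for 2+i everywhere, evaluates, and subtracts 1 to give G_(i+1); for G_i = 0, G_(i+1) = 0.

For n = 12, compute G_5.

base 2: 12 = 2^(2 + 1) + 2^2; at 3: 3^(3 + 1) + 3^3 = 108; next = 107
base 3: 107 = 3^(3 + 1) + 2·3^2 + 2·3 + 2; at 4: 4^(4 + 1) + 2·4^2 + 2·4 + 2 = 1066; next = 1065
base 4: 1065 = 4^(4 + 1) + 2·4^2 + 2·4 + 1; at 5: 5^(5 + 1) + 2·5^2 + 2·5 + 1 = 15686; next = 15685
base 5: 15685 = 5^(5 + 1) + 2·5^2 + 2·5; at 6: 6^(6 + 1) + 2·6^2 + 2·6 = 280020; next = 280019
base 6: 280019 = 6^(6 + 1) + 2·6^2 + 6 + 5; at 7: 7^(7 + 1) + 2·7^2 + 7 + 5 = 5764911; next = 5764910
base 7: 5764910 = 7^(7 + 1) + 2·7^2 + 7 + 4; at 8: 8^(8 + 1) + 2·8^2 + 8 + 4 = 134217868; next = 134217867

5764910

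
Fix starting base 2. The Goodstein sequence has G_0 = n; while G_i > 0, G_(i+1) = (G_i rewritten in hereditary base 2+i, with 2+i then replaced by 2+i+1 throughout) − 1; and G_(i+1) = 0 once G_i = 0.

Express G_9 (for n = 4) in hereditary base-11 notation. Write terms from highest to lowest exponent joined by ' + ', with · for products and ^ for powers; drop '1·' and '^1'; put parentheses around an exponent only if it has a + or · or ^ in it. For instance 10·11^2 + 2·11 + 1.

[0] 4 ≡ 2^2 (base 2). Lift 3: 27. −1: 26.
[1] 26 ≡ 2·3^2 + 2·3 + 2 (base 3). Lift 4: 42. −1: 41.
[2] 41 ≡ 2·4^2 + 2·4 + 1 (base 4). Lift 5: 61. −1: 60.
[3] 60 ≡ 2·5^2 + 2·5 (base 5). Lift 6: 84. −1: 83.
[4] 83 ≡ 2·6^2 + 6 + 5 (base 6). Lift 7: 110. −1: 109.
[5] 109 ≡ 2·7^2 + 7 + 4 (base 7). Lift 8: 140. −1: 139.
[6] 139 ≡ 2·8^2 + 8 + 3 (base 8). Lift 9: 174. −1: 173.
[7] 173 ≡ 2·9^2 + 9 + 2 (base 9). Lift 10: 212. −1: 211.
[8] 211 ≡ 2·10^2 + 10 + 1 (base 10). Lift 11: 254. −1: 253.

2·11^2 + 11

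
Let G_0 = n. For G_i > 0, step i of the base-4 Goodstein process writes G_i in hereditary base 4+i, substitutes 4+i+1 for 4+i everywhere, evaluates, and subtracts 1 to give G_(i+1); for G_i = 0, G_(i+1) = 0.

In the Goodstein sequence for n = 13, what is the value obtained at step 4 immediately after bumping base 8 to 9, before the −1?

21

base 4: 13 = 3·4 + 1; at 5: 3·5 + 1 = 16; next = 15
base 5: 15 = 3·5; at 6: 3·6 = 18; next = 17
base 6: 17 = 2·6 + 5; at 7: 2·7 + 5 = 19; next = 18
base 7: 18 = 2·7 + 4; at 8: 2·8 + 4 = 20; next = 19
base 8: 19 = 2·8 + 3; at 9: 2·9 + 3 = 21; next = 20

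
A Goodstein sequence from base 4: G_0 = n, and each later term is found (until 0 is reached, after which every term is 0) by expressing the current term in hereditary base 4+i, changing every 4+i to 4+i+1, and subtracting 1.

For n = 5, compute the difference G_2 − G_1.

[0] 5 ≡ 4 + 1 (base 4). Lift 5: 6. −1: 5.
[1] 5 ≡ 5 (base 5). Lift 6: 6. −1: 5.

0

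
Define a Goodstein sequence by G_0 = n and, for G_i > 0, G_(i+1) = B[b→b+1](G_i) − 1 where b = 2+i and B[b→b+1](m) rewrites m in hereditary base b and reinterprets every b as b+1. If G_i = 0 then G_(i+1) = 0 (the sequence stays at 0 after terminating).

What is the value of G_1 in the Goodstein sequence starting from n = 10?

83

10 —HB2→ 2^(2 + 1) + 2 —bump→ 3^(3 + 1) + 3 = 84 —(−1)→ 83
83 —HB3→ 3^(3 + 1) + 2 —bump→ 4^(4 + 1) + 2 = 1026 —(−1)→ 1025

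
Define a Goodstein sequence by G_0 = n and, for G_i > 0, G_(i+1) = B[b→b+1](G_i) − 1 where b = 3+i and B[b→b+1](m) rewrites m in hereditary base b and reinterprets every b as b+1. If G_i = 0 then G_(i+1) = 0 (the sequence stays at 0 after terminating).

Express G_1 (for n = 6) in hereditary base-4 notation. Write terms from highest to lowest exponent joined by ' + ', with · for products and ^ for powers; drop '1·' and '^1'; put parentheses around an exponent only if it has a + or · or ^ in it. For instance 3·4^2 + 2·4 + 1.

4 + 3

[0] 6 ≡ 2·3 (base 3). Lift 4: 8. −1: 7.
[1] 7 ≡ 4 + 3 (base 4). Lift 5: 8. −1: 7.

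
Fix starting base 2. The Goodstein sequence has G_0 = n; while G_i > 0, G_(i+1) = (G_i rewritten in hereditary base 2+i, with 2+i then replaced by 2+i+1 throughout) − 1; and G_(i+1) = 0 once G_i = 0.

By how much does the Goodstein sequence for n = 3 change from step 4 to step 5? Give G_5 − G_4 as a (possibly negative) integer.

-1

i=0: 3 = 2 + 1 (b=2); 2→3: 3 + 1 = 4; 4−1 = 3
i=1: 3 = 3 (b=3); 3→4: 4 = 4; 4−1 = 3
i=2: 3 = 3 (b=4); 4→5: 3 = 3; 3−1 = 2
i=3: 2 = 2 (b=5); 5→6: 2 = 2; 2−1 = 1
i=4: 1 = 1 (b=6); 6→7: 1 = 1; 1−1 = 0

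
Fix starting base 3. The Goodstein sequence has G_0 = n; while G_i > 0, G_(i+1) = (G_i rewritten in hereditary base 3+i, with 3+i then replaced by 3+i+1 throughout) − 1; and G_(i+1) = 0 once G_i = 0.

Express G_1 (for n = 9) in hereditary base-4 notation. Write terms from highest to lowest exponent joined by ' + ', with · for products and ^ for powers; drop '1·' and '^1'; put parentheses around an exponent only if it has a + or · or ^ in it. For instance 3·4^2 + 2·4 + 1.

G_0=9  [base 3] 3^2  →[3↦4]→  4^2 = 16  −1 ⇒ G_1=15
G_1=15  [base 4] 3·4 + 3  →[4↦5]→  3·5 + 3 = 18  −1 ⇒ G_2=17

3·4 + 3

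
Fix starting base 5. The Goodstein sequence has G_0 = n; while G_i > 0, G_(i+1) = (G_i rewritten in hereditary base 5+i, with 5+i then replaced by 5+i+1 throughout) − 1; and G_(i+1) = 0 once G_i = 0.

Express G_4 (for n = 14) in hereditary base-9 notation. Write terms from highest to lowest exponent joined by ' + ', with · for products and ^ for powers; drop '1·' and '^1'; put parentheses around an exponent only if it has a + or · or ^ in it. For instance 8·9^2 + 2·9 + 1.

base 5: 14 = 2·5 + 4; at 6: 2·6 + 4 = 16; next = 15
base 6: 15 = 2·6 + 3; at 7: 2·7 + 3 = 17; next = 16
base 7: 16 = 2·7 + 2; at 8: 2·8 + 2 = 18; next = 17
base 8: 17 = 2·8 + 1; at 9: 2·9 + 1 = 19; next = 18
base 9: 18 = 2·9; at 10: 2·10 = 20; next = 19

2·9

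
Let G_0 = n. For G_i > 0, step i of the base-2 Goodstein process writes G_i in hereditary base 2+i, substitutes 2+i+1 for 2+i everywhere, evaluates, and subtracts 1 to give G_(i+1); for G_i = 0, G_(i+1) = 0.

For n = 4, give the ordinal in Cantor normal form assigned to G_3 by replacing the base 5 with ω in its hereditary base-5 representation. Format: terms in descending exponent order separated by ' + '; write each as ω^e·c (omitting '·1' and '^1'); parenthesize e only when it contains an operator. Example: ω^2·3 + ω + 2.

ω^2·2 + ω·2

4 —HB2→ 2^2 —bump→ 3^3 = 27 —(−1)→ 26
26 —HB3→ 2·3^2 + 2·3 + 2 —bump→ 2·4^2 + 2·4 + 2 = 42 —(−1)→ 41
41 —HB4→ 2·4^2 + 2·4 + 1 —bump→ 2·5^2 + 2·5 + 1 = 61 —(−1)→ 60
60 —HB5→ 2·5^2 + 2·5 —bump→ 2·6^2 + 2·6 = 84 —(−1)→ 83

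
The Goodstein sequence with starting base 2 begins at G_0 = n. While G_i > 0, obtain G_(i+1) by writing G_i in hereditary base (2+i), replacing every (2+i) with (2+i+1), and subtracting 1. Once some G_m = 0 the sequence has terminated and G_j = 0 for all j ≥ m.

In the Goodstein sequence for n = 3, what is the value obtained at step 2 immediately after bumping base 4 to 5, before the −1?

G_0=3  [base 2] 2 + 1  →[2↦3]→  3 + 1 = 4  −1 ⇒ G_1=3
G_1=3  [base 3] 3  →[3↦4]→  4 = 4  −1 ⇒ G_2=3

3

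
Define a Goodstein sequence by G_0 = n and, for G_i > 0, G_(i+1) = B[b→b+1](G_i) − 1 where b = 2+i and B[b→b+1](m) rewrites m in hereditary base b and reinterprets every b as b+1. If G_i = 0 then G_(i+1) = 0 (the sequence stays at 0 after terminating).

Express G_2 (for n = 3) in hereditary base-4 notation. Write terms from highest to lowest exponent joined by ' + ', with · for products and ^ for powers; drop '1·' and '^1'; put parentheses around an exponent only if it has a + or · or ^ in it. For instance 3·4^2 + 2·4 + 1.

3

base 2: 3 = 2 + 1; at 3: 3 + 1 = 4; next = 3
base 3: 3 = 3; at 4: 4 = 4; next = 3
base 4: 3 = 3; at 5: 3 = 3; next = 2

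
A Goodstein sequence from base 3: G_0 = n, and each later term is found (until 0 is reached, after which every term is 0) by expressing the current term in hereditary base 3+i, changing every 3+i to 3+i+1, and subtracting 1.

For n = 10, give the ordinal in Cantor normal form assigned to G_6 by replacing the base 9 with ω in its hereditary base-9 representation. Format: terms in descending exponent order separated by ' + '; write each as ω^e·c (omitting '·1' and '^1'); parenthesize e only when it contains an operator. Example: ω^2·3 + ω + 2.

ω·4

[0] 10 ≡ 3^2 + 1 (base 3). Lift 4: 17. −1: 16.
[1] 16 ≡ 4^2 (base 4). Lift 5: 25. −1: 24.
[2] 24 ≡ 4·5 + 4 (base 5). Lift 6: 28. −1: 27.
[3] 27 ≡ 4·6 + 3 (base 6). Lift 7: 31. −1: 30.
[4] 30 ≡ 4·7 + 2 (base 7). Lift 8: 34. −1: 33.
[5] 33 ≡ 4·8 + 1 (base 8). Lift 9: 37. −1: 36.
[6] 36 ≡ 4·9 (base 9). Lift 10: 40. −1: 39.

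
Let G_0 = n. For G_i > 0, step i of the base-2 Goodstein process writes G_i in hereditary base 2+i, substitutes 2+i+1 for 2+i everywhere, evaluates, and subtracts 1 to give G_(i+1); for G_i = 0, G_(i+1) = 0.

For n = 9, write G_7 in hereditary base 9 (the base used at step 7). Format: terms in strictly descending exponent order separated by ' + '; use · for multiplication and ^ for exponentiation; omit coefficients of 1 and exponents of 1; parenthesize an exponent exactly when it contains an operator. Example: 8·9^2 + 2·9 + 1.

9 —HB2→ 2^(2 + 1) + 1 —bump→ 3^(3 + 1) + 1 = 82 —(−1)→ 81
81 —HB3→ 3^(3 + 1) —bump→ 4^(4 + 1) = 1024 —(−1)→ 1023
1023 —HB4→ 3·4^4 + 3·4^3 + 3·4^2 + 3·4 + 3 —bump→ 3·5^5 + 3·5^3 + 3·5^2 + 3·5 + 3 = 9843 —(−1)→ 9842
9842 —HB5→ 3·5^5 + 3·5^3 + 3·5^2 + 3·5 + 2 —bump→ 3·6^6 + 3·6^3 + 3·6^2 + 3·6 + 2 = 140744 —(−1)→ 140743
140743 —HB6→ 3·6^6 + 3·6^3 + 3·6^2 + 3·6 + 1 —bump→ 3·7^7 + 3·7^3 + 3·7^2 + 3·7 + 1 = 2471827 —(−1)→ 2471826
2471826 —HB7→ 3·7^7 + 3·7^3 + 3·7^2 + 3·7 —bump→ 3·8^8 + 3·8^3 + 3·8^2 + 3·8 = 50333400 —(−1)→ 50333399
50333399 —HB8→ 3·8^8 + 3·8^3 + 3·8^2 + 2·8 + 7 —bump→ 3·9^9 + 3·9^3 + 3·9^2 + 2·9 + 7 = 1162263922 —(−1)→ 1162263921
1162263921 —HB9→ 3·9^9 + 3·9^3 + 3·9^2 + 2·9 + 6 —bump→ 3·10^10 + 3·10^3 + 3·10^2 + 2·10 + 6 = 30000003326 —(−1)→ 30000003325

3·9^9 + 3·9^3 + 3·9^2 + 2·9 + 6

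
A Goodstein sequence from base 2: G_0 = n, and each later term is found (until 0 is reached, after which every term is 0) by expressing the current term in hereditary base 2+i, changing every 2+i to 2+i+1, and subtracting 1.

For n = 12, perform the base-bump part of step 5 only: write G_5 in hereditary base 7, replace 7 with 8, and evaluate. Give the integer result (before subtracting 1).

134217868

G_0 = 12. HB_2(12) = 2^(2 + 1) + 2^2. Bump = 108. G_1 = 107.
G_1 = 107. HB_3(107) = 3^(3 + 1) + 2·3^2 + 2·3 + 2. Bump = 1066. G_2 = 1065.
G_2 = 1065. HB_4(1065) = 4^(4 + 1) + 2·4^2 + 2·4 + 1. Bump = 15686. G_3 = 15685.
G_3 = 15685. HB_5(15685) = 5^(5 + 1) + 2·5^2 + 2·5. Bump = 280020. G_4 = 280019.
G_4 = 280019. HB_6(280019) = 6^(6 + 1) + 2·6^2 + 6 + 5. Bump = 5764911. G_5 = 5764910.
G_5 = 5764910. HB_7(5764910) = 7^(7 + 1) + 2·7^2 + 7 + 4. Bump = 134217868. G_6 = 134217867.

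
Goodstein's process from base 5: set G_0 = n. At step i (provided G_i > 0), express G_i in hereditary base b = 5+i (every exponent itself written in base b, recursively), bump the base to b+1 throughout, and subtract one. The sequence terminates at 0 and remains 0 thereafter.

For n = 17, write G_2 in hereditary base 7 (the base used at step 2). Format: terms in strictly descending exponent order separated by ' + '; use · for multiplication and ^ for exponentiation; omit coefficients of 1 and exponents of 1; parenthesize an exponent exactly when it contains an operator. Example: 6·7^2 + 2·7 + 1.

3·7

step 0: 17 = 3·5 + 2; sub 6 for 5: 3·6 + 2; = 20; G_1 = 20−1 = 19
step 1: 19 = 3·6 + 1; sub 7 for 6: 3·7 + 1; = 22; G_2 = 22−1 = 21
step 2: 21 = 3·7; sub 8 for 7: 3·8; = 24; G_3 = 24−1 = 23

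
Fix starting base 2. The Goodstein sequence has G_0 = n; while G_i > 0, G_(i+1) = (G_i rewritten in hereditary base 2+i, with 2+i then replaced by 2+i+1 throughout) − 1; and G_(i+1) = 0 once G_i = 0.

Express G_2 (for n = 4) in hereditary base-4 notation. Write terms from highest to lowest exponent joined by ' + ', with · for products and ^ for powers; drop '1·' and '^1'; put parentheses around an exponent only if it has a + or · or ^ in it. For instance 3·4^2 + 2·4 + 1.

2·4^2 + 2·4 + 1

step 0: 4 = 2^2; sub 3 for 2: 3^3; = 27; G_1 = 27−1 = 26
step 1: 26 = 2·3^2 + 2·3 + 2; sub 4 for 3: 2·4^2 + 2·4 + 2; = 42; G_2 = 42−1 = 41
step 2: 41 = 2·4^2 + 2·4 + 1; sub 5 for 4: 2·5^2 + 2·5 + 1; = 61; G_3 = 61−1 = 60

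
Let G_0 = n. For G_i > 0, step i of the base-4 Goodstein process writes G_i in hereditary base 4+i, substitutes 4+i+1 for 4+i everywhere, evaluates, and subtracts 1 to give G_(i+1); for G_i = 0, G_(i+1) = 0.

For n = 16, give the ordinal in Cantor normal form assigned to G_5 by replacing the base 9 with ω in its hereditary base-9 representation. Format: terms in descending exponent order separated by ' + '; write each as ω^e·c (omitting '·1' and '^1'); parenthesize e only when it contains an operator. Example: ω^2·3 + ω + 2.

ω·4

[0] 16 ≡ 4^2 (base 4). Lift 5: 25. −1: 24.
[1] 24 ≡ 4·5 + 4 (base 5). Lift 6: 28. −1: 27.
[2] 27 ≡ 4·6 + 3 (base 6). Lift 7: 31. −1: 30.
[3] 30 ≡ 4·7 + 2 (base 7). Lift 8: 34. −1: 33.
[4] 33 ≡ 4·8 + 1 (base 8). Lift 9: 37. −1: 36.
[5] 36 ≡ 4·9 (base 9). Lift 10: 40. −1: 39.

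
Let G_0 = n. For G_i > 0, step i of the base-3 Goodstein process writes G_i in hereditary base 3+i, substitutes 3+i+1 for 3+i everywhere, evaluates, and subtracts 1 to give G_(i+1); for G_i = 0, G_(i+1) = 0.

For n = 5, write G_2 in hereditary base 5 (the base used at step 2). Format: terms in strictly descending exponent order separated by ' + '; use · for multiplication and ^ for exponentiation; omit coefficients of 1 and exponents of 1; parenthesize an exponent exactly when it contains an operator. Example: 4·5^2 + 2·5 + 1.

5

step 0: 5 = 3 + 2; sub 4 for 3: 4 + 2; = 6; G_1 = 6−1 = 5
step 1: 5 = 4 + 1; sub 5 for 4: 5 + 1; = 6; G_2 = 6−1 = 5
step 2: 5 = 5; sub 6 for 5: 6; = 6; G_3 = 6−1 = 5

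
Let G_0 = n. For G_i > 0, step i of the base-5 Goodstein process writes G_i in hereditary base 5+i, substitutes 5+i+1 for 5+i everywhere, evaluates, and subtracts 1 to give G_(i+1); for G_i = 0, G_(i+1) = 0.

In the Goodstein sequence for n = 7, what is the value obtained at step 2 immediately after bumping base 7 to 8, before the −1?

8

7 —HB5→ 5 + 2 —bump→ 6 + 2 = 8 —(−1)→ 7
7 —HB6→ 6 + 1 —bump→ 7 + 1 = 8 —(−1)→ 7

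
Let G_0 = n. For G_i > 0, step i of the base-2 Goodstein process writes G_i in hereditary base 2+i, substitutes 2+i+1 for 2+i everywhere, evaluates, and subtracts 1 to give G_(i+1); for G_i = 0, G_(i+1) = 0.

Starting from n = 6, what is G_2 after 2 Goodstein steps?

257

i=0: 6 = 2^2 + 2 (b=2); 2→3: 3^3 + 3 = 30; 30−1 = 29
i=1: 29 = 3^3 + 2 (b=3); 3→4: 4^4 + 2 = 258; 258−1 = 257
i=2: 257 = 4^4 + 1 (b=4); 4→5: 5^5 + 1 = 3126; 3126−1 = 3125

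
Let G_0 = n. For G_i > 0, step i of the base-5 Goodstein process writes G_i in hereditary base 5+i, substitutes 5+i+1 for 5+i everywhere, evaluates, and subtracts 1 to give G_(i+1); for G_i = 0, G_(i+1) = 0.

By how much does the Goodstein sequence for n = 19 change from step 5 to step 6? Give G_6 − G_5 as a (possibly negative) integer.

1

i=0: 19 = 3·5 + 4 (b=5); 5→6: 3·6 + 4 = 22; 22−1 = 21
i=1: 21 = 3·6 + 3 (b=6); 6→7: 3·7 + 3 = 24; 24−1 = 23
i=2: 23 = 3·7 + 2 (b=7); 7→8: 3·8 + 2 = 26; 26−1 = 25
i=3: 25 = 3·8 + 1 (b=8); 8→9: 3·9 + 1 = 28; 28−1 = 27
i=4: 27 = 3·9 (b=9); 9→10: 3·10 = 30; 30−1 = 29
i=5: 29 = 2·10 + 9 (b=10); 10→11: 2·11 + 9 = 31; 31−1 = 30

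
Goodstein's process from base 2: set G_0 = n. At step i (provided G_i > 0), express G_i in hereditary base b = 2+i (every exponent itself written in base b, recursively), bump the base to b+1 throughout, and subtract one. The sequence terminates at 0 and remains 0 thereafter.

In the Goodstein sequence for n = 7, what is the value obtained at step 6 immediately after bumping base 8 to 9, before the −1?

step 0: 7 = 2^2 + 2 + 1; sub 3 for 2: 3^3 + 3 + 1; = 31; G_1 = 31−1 = 30
step 1: 30 = 3^3 + 3; sub 4 for 3: 4^4 + 4; = 260; G_2 = 260−1 = 259
step 2: 259 = 4^4 + 3; sub 5 for 4: 5^5 + 3; = 3128; G_3 = 3128−1 = 3127
step 3: 3127 = 5^5 + 2; sub 6 for 5: 6^6 + 2; = 46658; G_4 = 46658−1 = 46657
step 4: 46657 = 6^6 + 1; sub 7 for 6: 7^7 + 1; = 823544; G_5 = 823544−1 = 823543
step 5: 823543 = 7^7; sub 8 for 7: 8^8; = 16777216; G_6 = 16777216−1 = 16777215

37665880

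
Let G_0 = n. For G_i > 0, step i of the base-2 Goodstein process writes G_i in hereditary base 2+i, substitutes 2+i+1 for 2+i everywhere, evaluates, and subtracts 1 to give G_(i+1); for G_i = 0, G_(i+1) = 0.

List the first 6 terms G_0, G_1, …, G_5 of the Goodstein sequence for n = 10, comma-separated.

G_0 = 10. HB_2(10) = 2^(2 + 1) + 2. Bump = 84. G_1 = 83.
G_1 = 83. HB_3(83) = 3^(3 + 1) + 2. Bump = 1026. G_2 = 1025.
G_2 = 1025. HB_4(1025) = 4^(4 + 1) + 1. Bump = 15626. G_3 = 15625.
G_3 = 15625. HB_5(15625) = 5^(5 + 1). Bump = 279936. G_4 = 279935.
G_4 = 279935. HB_6(279935) = 5·6^6 + 5·6^5 + 5·6^4 + 5·6^3 + 5·6^2 + 5·6 + 5. Bump = 4215755. G_5 = 4215754.

10, 83, 1025, 15625, 279935, 4215754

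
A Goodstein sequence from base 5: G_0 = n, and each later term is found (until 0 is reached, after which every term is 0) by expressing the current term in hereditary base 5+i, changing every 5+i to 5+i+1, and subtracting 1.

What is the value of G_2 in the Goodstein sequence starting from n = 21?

i=0: 21 = 4·5 + 1 (b=5); 5→6: 4·6 + 1 = 25; 25−1 = 24
i=1: 24 = 4·6 (b=6); 6→7: 4·7 = 28; 28−1 = 27
i=2: 27 = 3·7 + 6 (b=7); 7→8: 3·8 + 6 = 30; 30−1 = 29

27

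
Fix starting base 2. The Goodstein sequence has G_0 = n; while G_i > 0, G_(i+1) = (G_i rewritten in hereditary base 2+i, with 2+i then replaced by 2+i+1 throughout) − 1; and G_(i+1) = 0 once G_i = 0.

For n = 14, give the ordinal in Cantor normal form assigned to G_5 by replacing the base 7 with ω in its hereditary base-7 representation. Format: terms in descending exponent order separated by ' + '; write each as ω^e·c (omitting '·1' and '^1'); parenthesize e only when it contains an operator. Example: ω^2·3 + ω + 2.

ω^(ω + 1) + ω^5·5 + ω^4·5 + ω^3·5 + ω^2·5 + ω·5 + 4

(0) 14|_2 = 2^(2 + 1) + 2^2 + 2 ↦ 3^(3 + 1) + 3^3 + 3|_3 = 111 ⇒ 110
(1) 110|_3 = 3^(3 + 1) + 3^3 + 2 ↦ 4^(4 + 1) + 4^4 + 2|_4 = 1282 ⇒ 1281
(2) 1281|_4 = 4^(4 + 1) + 4^4 + 1 ↦ 5^(5 + 1) + 5^5 + 1|_5 = 18751 ⇒ 18750
(3) 18750|_5 = 5^(5 + 1) + 5^5 ↦ 6^(6 + 1) + 6^6|_6 = 326592 ⇒ 326591
(4) 326591|_6 = 6^(6 + 1) + 5·6^5 + 5·6^4 + 5·6^3 + 5·6^2 + 5·6 + 5 ↦ 7^(7 + 1) + 5·7^5 + 5·7^4 + 5·7^3 + 5·7^2 + 5·7 + 5|_7 = 5862841 ⇒ 5862840
(5) 5862840|_7 = 7^(7 + 1) + 5·7^5 + 5·7^4 + 5·7^3 + 5·7^2 + 5·7 + 4 ↦ 8^(8 + 1) + 5·8^5 + 5·8^4 + 5·8^3 + 5·8^2 + 5·8 + 4|_8 = 134404972 ⇒ 134404971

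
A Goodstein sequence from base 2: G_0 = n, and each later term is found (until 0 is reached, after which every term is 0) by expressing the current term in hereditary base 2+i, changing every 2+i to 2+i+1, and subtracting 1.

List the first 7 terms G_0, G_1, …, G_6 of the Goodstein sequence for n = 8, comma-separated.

i=0: 8 = 2^(2 + 1) (b=2); 2→3: 3^(3 + 1) = 81; 81−1 = 80
i=1: 80 = 2·3^3 + 2·3^2 + 2·3 + 2 (b=3); 3→4: 2·4^4 + 2·4^2 + 2·4 + 2 = 554; 554−1 = 553
i=2: 553 = 2·4^4 + 2·4^2 + 2·4 + 1 (b=4); 4→5: 2·5^5 + 2·5^2 + 2·5 + 1 = 6311; 6311−1 = 6310
i=3: 6310 = 2·5^5 + 2·5^2 + 2·5 (b=5); 5→6: 2·6^6 + 2·6^2 + 2·6 = 93396; 93396−1 = 93395
i=4: 93395 = 2·6^6 + 2·6^2 + 6 + 5 (b=6); 6→7: 2·7^7 + 2·7^2 + 7 + 5 = 1647196; 1647196−1 = 1647195
i=5: 1647195 = 2·7^7 + 2·7^2 + 7 + 4 (b=7); 7→8: 2·8^8 + 2·8^2 + 8 + 4 = 33554572; 33554572−1 = 33554571

8, 80, 553, 6310, 93395, 1647195, 33554571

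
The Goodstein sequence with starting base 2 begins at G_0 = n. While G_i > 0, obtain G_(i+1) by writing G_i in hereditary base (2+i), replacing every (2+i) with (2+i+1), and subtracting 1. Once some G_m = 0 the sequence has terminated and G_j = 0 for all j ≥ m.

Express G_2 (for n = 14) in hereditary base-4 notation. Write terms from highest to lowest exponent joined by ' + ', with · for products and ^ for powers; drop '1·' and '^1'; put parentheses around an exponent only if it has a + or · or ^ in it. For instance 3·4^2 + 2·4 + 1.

(0) 14|_2 = 2^(2 + 1) + 2^2 + 2 ↦ 3^(3 + 1) + 3^3 + 3|_3 = 111 ⇒ 110
(1) 110|_3 = 3^(3 + 1) + 3^3 + 2 ↦ 4^(4 + 1) + 4^4 + 2|_4 = 1282 ⇒ 1281
(2) 1281|_4 = 4^(4 + 1) + 4^4 + 1 ↦ 5^(5 + 1) + 5^5 + 1|_5 = 18751 ⇒ 18750

4^(4 + 1) + 4^4 + 1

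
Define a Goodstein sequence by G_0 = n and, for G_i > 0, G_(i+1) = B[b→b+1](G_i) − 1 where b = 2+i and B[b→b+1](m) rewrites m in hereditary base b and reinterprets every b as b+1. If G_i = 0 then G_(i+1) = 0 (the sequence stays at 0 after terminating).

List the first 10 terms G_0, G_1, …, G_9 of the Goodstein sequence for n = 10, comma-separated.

G_0 = 10. HB_2(10) = 2^(2 + 1) + 2. Bump = 84. G_1 = 83.
G_1 = 83. HB_3(83) = 3^(3 + 1) + 2. Bump = 1026. G_2 = 1025.
G_2 = 1025. HB_4(1025) = 4^(4 + 1) + 1. Bump = 15626. G_3 = 15625.
G_3 = 15625. HB_5(15625) = 5^(5 + 1). Bump = 279936. G_4 = 279935.
G_4 = 279935. HB_6(279935) = 5·6^6 + 5·6^5 + 5·6^4 + 5·6^3 + 5·6^2 + 5·6 + 5. Bump = 4215755. G_5 = 4215754.
G_5 = 4215754. HB_7(4215754) = 5·7^7 + 5·7^5 + 5·7^4 + 5·7^3 + 5·7^2 + 5·7 + 4. Bump = 84073324. G_6 = 84073323.
G_6 = 84073323. HB_8(84073323) = 5·8^8 + 5·8^5 + 5·8^4 + 5·8^3 + 5·8^2 + 5·8 + 3. Bump = 1937434593. G_7 = 1937434592.
G_7 = 1937434592. HB_9(1937434592) = 5·9^9 + 5·9^5 + 5·9^4 + 5·9^3 + 5·9^2 + 5·9 + 2. Bump = 50000555552. G_8 = 50000555551.
G_8 = 50000555551. HB_10(50000555551) = 5·10^10 + 5·10^5 + 5·10^4 + 5·10^3 + 5·10^2 + 5·10 + 1. Bump = 1426559238831. G_9 = 1426559238830.

10, 83, 1025, 15625, 279935, 4215754, 84073323, 1937434592, 50000555551, 1426559238830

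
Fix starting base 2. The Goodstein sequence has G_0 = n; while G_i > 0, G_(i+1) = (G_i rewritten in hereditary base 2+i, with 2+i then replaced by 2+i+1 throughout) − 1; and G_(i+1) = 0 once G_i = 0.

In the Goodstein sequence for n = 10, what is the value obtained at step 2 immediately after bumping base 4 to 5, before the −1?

15626

10 —HB2→ 2^(2 + 1) + 2 —bump→ 3^(3 + 1) + 3 = 84 —(−1)→ 83
83 —HB3→ 3^(3 + 1) + 2 —bump→ 4^(4 + 1) + 2 = 1026 —(−1)→ 1025
1025 —HB4→ 4^(4 + 1) + 1 —bump→ 5^(5 + 1) + 1 = 15626 —(−1)→ 15625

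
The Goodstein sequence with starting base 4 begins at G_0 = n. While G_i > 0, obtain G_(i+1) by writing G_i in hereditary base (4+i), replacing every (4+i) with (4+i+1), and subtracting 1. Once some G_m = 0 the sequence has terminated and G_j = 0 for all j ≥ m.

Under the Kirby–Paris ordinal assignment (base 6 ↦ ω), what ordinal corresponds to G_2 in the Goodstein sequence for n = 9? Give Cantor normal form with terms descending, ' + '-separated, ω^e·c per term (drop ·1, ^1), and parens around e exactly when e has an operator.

step 0: 9 = 2·4 + 1; sub 5 for 4: 2·5 + 1; = 11; G_1 = 11−1 = 10
step 1: 10 = 2·5; sub 6 for 5: 2·6; = 12; G_2 = 12−1 = 11

ω + 5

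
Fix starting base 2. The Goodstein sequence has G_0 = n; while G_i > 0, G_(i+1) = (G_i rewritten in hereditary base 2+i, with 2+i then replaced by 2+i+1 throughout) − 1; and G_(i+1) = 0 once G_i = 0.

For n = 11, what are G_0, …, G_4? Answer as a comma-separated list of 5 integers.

11, 84, 1027, 15627, 279937

step 0: 11 = 2^(2 + 1) + 2 + 1; sub 3 for 2: 3^(3 + 1) + 3 + 1; = 85; G_1 = 85−1 = 84
step 1: 84 = 3^(3 + 1) + 3; sub 4 for 3: 4^(4 + 1) + 4; = 1028; G_2 = 1028−1 = 1027
step 2: 1027 = 4^(4 + 1) + 3; sub 5 for 4: 5^(5 + 1) + 3; = 15628; G_3 = 15628−1 = 15627
step 3: 15627 = 5^(5 + 1) + 2; sub 6 for 5: 6^(6 + 1) + 2; = 279938; G_4 = 279938−1 = 279937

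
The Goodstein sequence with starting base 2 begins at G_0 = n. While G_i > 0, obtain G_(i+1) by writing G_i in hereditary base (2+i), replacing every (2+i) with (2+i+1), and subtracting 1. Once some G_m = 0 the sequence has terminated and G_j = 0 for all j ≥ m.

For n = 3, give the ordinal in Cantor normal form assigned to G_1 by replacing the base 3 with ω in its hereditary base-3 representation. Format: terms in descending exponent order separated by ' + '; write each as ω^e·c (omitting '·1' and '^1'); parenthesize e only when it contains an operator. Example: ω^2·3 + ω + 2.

3 —HB2→ 2 + 1 —bump→ 3 + 1 = 4 —(−1)→ 3
3 —HB3→ 3 —bump→ 4 = 4 —(−1)→ 3

ω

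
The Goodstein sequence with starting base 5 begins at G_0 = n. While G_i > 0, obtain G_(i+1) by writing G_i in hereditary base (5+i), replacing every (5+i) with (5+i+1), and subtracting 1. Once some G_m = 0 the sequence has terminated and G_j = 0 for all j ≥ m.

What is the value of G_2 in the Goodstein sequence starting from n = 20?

25

step 0: 20 = 4·5; sub 6 for 5: 4·6; = 24; G_1 = 24−1 = 23
step 1: 23 = 3·6 + 5; sub 7 for 6: 3·7 + 5; = 26; G_2 = 26−1 = 25
step 2: 25 = 3·7 + 4; sub 8 for 7: 3·8 + 4; = 28; G_3 = 28−1 = 27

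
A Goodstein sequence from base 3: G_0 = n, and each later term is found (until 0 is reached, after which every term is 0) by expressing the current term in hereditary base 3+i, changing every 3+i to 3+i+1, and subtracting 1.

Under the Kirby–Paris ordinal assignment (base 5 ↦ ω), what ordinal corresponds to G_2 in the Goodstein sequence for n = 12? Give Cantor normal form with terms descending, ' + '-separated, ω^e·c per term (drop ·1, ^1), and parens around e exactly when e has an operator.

ω^2 + 2

[0] 12 ≡ 3^2 + 3 (base 3). Lift 4: 20. −1: 19.
[1] 19 ≡ 4^2 + 3 (base 4). Lift 5: 28. −1: 27.
[2] 27 ≡ 5^2 + 2 (base 5). Lift 6: 38. −1: 37.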